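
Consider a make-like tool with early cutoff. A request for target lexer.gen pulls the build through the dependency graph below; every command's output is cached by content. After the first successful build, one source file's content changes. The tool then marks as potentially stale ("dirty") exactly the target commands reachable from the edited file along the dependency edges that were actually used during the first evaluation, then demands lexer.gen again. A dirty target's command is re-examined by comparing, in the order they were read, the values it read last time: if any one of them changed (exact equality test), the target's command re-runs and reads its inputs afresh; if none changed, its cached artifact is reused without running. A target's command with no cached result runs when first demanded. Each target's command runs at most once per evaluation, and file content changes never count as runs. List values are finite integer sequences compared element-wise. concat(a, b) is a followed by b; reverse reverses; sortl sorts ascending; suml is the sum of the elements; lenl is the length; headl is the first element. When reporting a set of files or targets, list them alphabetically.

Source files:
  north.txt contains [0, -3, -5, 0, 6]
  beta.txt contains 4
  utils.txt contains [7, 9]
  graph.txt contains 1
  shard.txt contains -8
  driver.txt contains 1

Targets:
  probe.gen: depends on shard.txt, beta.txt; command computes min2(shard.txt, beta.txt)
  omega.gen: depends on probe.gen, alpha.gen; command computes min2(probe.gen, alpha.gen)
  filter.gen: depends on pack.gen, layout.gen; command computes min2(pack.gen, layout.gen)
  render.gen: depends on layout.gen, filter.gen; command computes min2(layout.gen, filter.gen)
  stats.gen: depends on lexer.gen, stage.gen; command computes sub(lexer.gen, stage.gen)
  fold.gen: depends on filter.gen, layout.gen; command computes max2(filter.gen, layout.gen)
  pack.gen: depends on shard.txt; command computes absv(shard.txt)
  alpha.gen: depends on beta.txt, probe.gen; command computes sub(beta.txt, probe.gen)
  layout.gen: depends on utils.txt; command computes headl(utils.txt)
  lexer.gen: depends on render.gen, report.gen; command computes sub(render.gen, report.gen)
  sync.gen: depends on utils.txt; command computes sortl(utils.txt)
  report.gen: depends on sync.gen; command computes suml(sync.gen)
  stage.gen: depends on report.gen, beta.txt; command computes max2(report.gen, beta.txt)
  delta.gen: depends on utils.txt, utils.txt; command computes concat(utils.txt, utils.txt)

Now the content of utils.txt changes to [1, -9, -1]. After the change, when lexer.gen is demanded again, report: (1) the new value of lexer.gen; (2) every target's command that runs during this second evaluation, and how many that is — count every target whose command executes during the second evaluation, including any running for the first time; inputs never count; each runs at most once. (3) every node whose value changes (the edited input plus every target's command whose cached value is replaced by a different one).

Demanding lexer.gen again yields 10.
6 target commands run: filter.gen, layout.gen, lexer.gen, render.gen, report.gen, sync.gen.
The nodes whose values change: filter.gen, layout.gen, lexer.gen, render.gen, report.gen, sync.gen, utils.txt.

First demand of the output computes:
  layout.gen = headl([7, 9]) = 7
  pack.gen = absv(-8) = 8
  filter.gen = min2(8, 7) = 7
  render.gen = min2(7, 7) = 7
  sync.gen = sortl([7, 9]) = [7, 9]
  report.gen = suml([7, 9]) = 16
  lexer.gen = sub(7, 16) = -9

After the edit, cleaning proceeds:
  layout.gen: a read changed (utils.txt [7, 9]->[1, -9, -1]) — executes, giving 1.
  filter.gen: a read changed (layout.gen 7->1) — executes, giving 1.
  render.gen: a read changed (layout.gen 7->1; filter.gen 7->1) — executes, giving 1.
  sync.gen: a read changed (utils.txt [7, 9]->[1, -9, -1]) — executes, giving [-9, -1, 1].
  report.gen: a read changed (sync.gen [7, 9]->[-9, -1, 1]) — executes, giving -9.
  lexer.gen: a read changed (render.gen 7->1; report.gen 16->-9) — executes, giving 10.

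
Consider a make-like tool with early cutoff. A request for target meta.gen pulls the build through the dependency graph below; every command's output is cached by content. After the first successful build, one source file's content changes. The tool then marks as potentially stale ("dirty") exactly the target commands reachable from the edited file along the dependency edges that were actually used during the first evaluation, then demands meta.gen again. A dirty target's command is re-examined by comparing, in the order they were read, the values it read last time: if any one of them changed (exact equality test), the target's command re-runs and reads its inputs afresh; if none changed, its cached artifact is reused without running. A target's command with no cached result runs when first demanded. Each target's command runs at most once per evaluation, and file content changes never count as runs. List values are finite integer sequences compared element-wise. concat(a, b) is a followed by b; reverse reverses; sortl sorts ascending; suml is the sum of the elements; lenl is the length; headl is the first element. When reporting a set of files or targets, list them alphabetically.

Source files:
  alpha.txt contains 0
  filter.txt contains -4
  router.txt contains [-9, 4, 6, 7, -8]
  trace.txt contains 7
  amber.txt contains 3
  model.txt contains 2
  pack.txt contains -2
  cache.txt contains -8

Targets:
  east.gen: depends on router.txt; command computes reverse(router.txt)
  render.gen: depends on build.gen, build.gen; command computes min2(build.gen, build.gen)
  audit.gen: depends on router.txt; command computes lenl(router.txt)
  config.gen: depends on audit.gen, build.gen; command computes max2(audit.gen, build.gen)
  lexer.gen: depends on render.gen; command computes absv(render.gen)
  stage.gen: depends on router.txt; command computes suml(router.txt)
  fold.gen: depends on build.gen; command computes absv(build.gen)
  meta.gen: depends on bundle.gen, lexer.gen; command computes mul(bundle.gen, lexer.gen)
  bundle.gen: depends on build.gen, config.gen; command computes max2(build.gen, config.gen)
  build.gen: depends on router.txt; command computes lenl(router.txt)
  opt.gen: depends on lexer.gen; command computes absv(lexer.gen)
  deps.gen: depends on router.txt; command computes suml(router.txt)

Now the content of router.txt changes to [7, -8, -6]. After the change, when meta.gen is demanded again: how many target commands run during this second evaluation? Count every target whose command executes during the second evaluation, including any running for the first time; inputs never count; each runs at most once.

7 target commands run: audit.gen, build.gen, bundle.gen, config.gen, lexer.gen, meta.gen, render.gen.

First demand of the output computes:
  audit.gen = lenl([-9, 4, 6, 7, -8]) = 5
  build.gen = lenl([-9, 4, 6, 7, -8]) = 5
  config.gen = max2(5, 5) = 5
  bundle.gen = max2(5, 5) = 5
  render.gen = min2(5, 5) = 5
  lexer.gen = absv(5) = 5
  meta.gen = mul(5, 5) = 25

After the edit, cleaning proceeds:
  audit.gen: a read changed (router.txt [-9, 4, 6, 7, -8]->[7, -8, -6]) — executes, giving 3.
  build.gen: a read changed (router.txt [-9, 4, 6, 7, -8]->[7, -8, -6]) — executes, giving 3.
  config.gen: a read changed (audit.gen 5->3; build.gen 5->3) — executes, giving 3.
  bundle.gen: a read changed (build.gen 5->3; config.gen 5->3) — executes, giving 3.
  render.gen: a read changed (build.gen 5->3; build.gen 5->3) — executes, giving 3.
  lexer.gen: a read changed (render.gen 5->3) — executes, giving 3.
  meta.gen: a read changed (bundle.gen 5->3; lexer.gen 5->3) — executes, giving 9.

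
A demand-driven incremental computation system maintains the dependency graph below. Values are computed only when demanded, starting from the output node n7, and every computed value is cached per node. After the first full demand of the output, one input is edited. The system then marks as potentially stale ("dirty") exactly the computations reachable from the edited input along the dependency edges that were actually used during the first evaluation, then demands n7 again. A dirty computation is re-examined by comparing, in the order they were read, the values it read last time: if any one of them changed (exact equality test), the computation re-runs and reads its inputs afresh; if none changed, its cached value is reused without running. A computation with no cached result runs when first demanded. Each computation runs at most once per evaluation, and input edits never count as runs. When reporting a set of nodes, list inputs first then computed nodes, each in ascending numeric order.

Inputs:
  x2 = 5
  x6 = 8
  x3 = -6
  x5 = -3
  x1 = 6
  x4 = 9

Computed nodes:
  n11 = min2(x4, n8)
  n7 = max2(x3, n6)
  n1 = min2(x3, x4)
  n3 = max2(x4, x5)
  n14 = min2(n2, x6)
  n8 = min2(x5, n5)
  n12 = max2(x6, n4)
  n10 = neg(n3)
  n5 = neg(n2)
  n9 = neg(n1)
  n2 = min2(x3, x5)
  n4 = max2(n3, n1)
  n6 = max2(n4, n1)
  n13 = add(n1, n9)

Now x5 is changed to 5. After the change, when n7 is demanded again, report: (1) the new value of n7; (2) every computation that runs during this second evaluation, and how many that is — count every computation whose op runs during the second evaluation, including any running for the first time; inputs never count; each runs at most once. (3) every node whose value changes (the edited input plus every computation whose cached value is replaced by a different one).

First evaluation (everything demanded from the output):
  n1 = min2(-6, 9) = -6
  n3 = max2(9, -3) = 9
  n4 = max2(9, -6) = 9
  n6 = max2(9, -6) = 9
  n7 = max2(-6, 9) = 9

Propagation after the edit:
  n3: runs — x5 -3->5; result 9 (same value as before).
  n4: checked — values it read are unchanged (n3 unchanged, n1 unchanged); reused cached 9 without running.
  n6: checked — values it read are unchanged (n4 unchanged, n1 unchanged); reused cached 9 without running.
  n7: checked — values it read are unchanged (x3 unchanged, n6 unchanged); reused cached 9 without running.

Key observation: the change is absorbed at n3 — it re-runs but produces the same value, and the output's value is unchanged.

New value of n7: 9.
Computations that run: n3 — 1 in total.
Values that change: x5.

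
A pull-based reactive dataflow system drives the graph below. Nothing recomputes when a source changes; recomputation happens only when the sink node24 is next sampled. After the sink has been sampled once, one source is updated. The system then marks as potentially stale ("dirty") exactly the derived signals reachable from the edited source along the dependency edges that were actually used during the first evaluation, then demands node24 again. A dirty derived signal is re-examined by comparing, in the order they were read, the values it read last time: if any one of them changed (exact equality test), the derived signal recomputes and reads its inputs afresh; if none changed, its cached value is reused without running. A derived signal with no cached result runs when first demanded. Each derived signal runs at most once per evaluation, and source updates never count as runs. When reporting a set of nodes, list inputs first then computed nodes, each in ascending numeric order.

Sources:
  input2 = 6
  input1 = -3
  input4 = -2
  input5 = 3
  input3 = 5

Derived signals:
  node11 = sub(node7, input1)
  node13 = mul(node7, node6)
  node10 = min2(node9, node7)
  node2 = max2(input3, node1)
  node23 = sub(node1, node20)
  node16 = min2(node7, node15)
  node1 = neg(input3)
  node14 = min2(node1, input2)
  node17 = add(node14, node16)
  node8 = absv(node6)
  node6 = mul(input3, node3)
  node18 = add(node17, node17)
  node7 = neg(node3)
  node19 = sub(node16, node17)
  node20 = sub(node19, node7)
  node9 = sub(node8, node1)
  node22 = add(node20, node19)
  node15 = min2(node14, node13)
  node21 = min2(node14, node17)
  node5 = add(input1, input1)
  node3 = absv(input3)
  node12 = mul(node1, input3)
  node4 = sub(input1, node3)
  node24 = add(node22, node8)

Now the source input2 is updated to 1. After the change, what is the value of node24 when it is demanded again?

First evaluation (everything demanded from the output):
  node1 = neg(5) = -5
  node3 = absv(5) = 5
  node6 = mul(5, 5) = 25
  node7 = neg(5) = -5
  node8 = absv(25) = 25
  node13 = mul(-5, 25) = -125
  node14 = min2(-5, 6) = -5
  node15 = min2(-5, -125) = -125
  node16 = min2(-5, -125) = -125
  node17 = add(-5, -125) = -130
  node19 = sub(-125, -130) = 5
  node20 = sub(5, -5) = 10
  node22 = add(10, 5) = 15
  node24 = add(15, 25) = 40

Propagation after the edit:
  node14: runs — input2 6->1; result -5 (same value as before).
  node15: checked — values it read are unchanged (node14 unchanged, node13 unchanged); reused cached -125 without running.
  node16: checked — values it read are unchanged (node7 unchanged, node15 unchanged); reused cached -125 without running.
  node17: checked — values it read are unchanged (node14 unchanged, node16 unchanged); reused cached -130 without running.
  node19: checked — values it read are unchanged (node16 unchanged, node17 unchanged); reused cached 5 without running.
  node20: checked — values it read are unchanged (node19 unchanged, node7 unchanged); reused cached 10 without running.
  node22: checked — values it read are unchanged (node20 unchanged, node19 unchanged); reused cached 15 without running.
  node24: checked — values it read are unchanged (node22 unchanged, node8 unchanged); reused cached 40 without running.

Key observation: the change is absorbed at node14 — it re-runs but produces the same value, and the output's value is unchanged.

New value of node24: 40.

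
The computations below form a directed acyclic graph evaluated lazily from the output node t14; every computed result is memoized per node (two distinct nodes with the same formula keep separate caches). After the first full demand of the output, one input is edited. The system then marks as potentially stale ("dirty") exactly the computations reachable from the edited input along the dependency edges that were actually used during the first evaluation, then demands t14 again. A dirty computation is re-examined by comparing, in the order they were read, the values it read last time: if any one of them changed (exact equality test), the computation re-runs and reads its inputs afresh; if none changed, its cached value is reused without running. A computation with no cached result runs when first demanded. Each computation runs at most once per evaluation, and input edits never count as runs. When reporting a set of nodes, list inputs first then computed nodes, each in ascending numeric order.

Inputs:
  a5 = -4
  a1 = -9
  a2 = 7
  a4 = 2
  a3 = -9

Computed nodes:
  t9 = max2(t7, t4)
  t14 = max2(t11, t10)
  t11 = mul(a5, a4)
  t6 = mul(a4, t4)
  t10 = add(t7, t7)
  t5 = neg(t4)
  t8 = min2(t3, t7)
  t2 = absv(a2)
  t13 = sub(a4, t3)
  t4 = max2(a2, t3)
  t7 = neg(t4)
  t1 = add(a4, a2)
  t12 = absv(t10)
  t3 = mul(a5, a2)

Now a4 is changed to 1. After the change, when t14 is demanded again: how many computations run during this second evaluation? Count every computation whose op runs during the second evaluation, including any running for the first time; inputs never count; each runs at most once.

First demand of the output computes:
  t3 = mul(-4, 7) = -28
  t4 = max2(7, -28) = 7
  t7 = neg(7) = -7
  t10 = add(-7, -7) = -14
  t11 = mul(-4, 2) = -8
  t14 = max2(-8, -14) = -8

After the edit, cleaning proceeds:
  t11: a read changed (a4 2->1) — executes, giving -4.
  t14: a read changed (t11 -8->-4) — executes, giving -4.

2 computations run: t11, t14.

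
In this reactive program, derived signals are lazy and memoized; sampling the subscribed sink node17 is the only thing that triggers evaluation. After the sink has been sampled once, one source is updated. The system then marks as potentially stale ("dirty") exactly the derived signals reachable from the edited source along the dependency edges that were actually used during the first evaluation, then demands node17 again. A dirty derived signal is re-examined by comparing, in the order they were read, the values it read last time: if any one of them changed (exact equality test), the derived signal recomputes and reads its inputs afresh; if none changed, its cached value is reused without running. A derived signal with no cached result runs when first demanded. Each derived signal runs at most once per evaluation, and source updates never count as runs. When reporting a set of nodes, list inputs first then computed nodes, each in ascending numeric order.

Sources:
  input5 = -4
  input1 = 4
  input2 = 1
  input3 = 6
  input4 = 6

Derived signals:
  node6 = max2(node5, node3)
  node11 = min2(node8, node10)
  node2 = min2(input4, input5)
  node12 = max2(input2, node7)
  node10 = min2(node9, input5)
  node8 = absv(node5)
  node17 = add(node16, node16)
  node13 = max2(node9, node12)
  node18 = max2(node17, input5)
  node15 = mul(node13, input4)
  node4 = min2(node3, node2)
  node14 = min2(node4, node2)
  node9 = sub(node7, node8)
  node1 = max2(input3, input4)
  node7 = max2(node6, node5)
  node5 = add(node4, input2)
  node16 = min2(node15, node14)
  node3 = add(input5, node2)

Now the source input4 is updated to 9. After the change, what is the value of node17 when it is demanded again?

First demand of the output computes:
  node2 = min2(6, -4) = -4
  node3 = add(-4, -4) = -8
  node4 = min2(-8, -4) = -8
  node5 = add(-8, 1) = -7
  node6 = max2(-7, -8) = -7
  node7 = max2(-7, -7) = -7
  node8 = absv(-7) = 7
  node9 = sub(-7, 7) = -14
  node12 = max2(1, -7) = 1
  node13 = max2(-14, 1) = 1
  node14 = min2(-8, -4) = -8
  node15 = mul(1, 6) = 6
  node16 = min2(6, -8) = -8
  node17 = add(-8, -8) = -16

After the edit, cleaning proceeds:
  node2: a read changed (input4 6->9) — executes, giving -4 — identical to its old value.
  node3: dirty, but its reads are unchanged (input5 unchanged, node2 unchanged); cached -8 stands.
  node4: dirty, but its reads are unchanged (node3 unchanged, node2 unchanged); cached -8 stands.
  node5: dirty, but its reads are unchanged (node4 unchanged, input2 unchanged); cached -7 stands.
  node6: dirty, but its reads are unchanged (node5 unchanged, node3 unchanged); cached -7 stands.
  node7: dirty, but its reads are unchanged (node6 unchanged, node5 unchanged); cached -7 stands.
  node8: dirty, but its reads are unchanged (node5 unchanged); cached 7 stands.
  node9: dirty, but its reads are unchanged (node7 unchanged, node8 unchanged); cached -14 stands.
  node12: dirty, but its reads are unchanged (input2 unchanged, node7 unchanged); cached 1 stands.
  node13: dirty, but its reads are unchanged (node9 unchanged, node12 unchanged); cached 1 stands.
  node14: dirty, but its reads are unchanged (node4 unchanged, node2 unchanged); cached -8 stands.
  node15: a read changed (input4 6->9) — executes, giving 9.
  node16: a read changed (node15 6->9) — executes, giving -8 — identical to its old value.
  node17: dirty, but its reads are unchanged (node16 unchanged, node16 unchanged); cached -16 stands.

Note where the cutoff bites: node3 is checked, finds nothing changed, and keeps its cache.

Demanding node17 again yields -16.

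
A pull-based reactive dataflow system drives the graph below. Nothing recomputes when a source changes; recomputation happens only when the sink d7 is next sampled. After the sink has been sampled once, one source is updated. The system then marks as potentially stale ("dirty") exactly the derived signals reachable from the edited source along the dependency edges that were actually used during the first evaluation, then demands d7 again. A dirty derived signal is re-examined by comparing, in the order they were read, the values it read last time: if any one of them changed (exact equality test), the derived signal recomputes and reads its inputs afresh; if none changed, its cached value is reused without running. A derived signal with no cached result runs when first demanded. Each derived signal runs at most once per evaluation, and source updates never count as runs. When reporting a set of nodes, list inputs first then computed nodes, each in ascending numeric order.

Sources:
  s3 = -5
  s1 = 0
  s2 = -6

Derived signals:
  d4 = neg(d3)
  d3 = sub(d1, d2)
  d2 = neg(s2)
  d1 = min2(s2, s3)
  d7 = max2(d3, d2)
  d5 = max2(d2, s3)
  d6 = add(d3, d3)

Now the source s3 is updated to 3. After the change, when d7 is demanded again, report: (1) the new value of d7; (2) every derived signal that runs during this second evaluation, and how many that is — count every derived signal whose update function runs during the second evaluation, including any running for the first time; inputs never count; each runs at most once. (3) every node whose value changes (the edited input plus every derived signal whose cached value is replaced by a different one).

New value of d7: 6.
Derived signals that run: d1 — 1 in total.
Values that change: s3.
Key observation: the change is absorbed at d1 — it re-runs but produces the same value, and the output's value is unchanged.

First evaluation (everything demanded from the output):
  d1 = min2(-6, -5) = -6
  d2 = neg(-6) = 6
  d3 = sub(-6, 6) = -12
  d7 = max2(-12, 6) = 6

Propagation after the edit:
  d1: runs — s3 -5->3; result -6 (same value as before).
  d3: checked — values it read are unchanged (d1 unchanged, d2 unchanged); reused cached -12 without running.
  d7: checked — values it read are unchanged (d3 unchanged, d2 unchanged); reused cached 6 without running.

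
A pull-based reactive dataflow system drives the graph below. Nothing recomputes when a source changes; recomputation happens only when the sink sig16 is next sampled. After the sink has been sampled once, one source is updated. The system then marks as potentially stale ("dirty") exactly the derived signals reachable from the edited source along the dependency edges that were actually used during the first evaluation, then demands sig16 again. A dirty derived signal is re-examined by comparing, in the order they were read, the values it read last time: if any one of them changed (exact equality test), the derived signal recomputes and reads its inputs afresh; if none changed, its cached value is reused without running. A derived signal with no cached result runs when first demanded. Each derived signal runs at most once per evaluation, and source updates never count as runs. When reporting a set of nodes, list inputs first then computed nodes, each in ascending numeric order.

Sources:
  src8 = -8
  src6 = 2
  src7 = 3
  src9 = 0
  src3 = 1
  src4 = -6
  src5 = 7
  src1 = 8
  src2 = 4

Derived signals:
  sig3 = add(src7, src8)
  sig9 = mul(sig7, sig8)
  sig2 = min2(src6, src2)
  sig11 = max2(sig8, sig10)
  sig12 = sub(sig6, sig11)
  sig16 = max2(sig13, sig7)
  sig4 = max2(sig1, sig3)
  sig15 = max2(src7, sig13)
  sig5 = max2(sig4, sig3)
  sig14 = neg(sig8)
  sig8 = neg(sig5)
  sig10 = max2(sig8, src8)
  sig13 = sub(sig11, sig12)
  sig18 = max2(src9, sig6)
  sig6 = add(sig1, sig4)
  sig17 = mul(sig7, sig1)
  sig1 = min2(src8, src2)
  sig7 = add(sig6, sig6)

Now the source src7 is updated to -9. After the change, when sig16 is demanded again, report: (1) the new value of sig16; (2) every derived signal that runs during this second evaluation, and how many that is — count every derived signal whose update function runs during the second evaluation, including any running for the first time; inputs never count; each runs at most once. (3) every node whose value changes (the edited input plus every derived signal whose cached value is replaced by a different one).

New value of sig16: 32.
Derived signals that run: sig3, sig4, sig5, sig6, sig7, sig8, sig10, sig11, sig12, sig13, sig16 — 11 in total.
Values that change: src7, sig3, sig4, sig5, sig6, sig7, sig8, sig10, sig11, sig12, sig13, sig16.

First evaluation (everything demanded from the output):
  sig1 = min2(-8, 4) = -8
  sig3 = add(3, -8) = -5
  sig4 = max2(-8, -5) = -5
  sig5 = max2(-5, -5) = -5
  sig6 = add(-8, -5) = -13
  sig7 = add(-13, -13) = -26
  sig8 = neg(-5) = 5
  sig10 = max2(5, -8) = 5
  sig11 = max2(5, 5) = 5
  sig12 = sub(-13, 5) = -18
  sig13 = sub(5, -18) = 23
  sig16 = max2(23, -26) = 23

Propagation after the edit:
  sig3: runs — src7 3->-9; result -17.
  sig4: runs — sig3 -5->-17; result -8.
  sig5: runs — sig4 -5->-8; sig3 -5->-17; result -8.
  sig6: runs — sig4 -5->-8; result -16.
  sig7: runs — sig6 -13->-16; sig6 -13->-16; result -32.
  sig8: runs — sig5 -5->-8; result 8.
  sig10: runs — sig8 5->8; result 8.
  sig11: runs — sig8 5->8; sig10 5->8; result 8.
  sig12: runs — sig6 -13->-16; sig11 5->8; result -24.
  sig13: runs — sig11 5->8; sig12 -18->-24; result 32.
  sig16: runs — sig13 23->32; sig7 -26->-32; result 32.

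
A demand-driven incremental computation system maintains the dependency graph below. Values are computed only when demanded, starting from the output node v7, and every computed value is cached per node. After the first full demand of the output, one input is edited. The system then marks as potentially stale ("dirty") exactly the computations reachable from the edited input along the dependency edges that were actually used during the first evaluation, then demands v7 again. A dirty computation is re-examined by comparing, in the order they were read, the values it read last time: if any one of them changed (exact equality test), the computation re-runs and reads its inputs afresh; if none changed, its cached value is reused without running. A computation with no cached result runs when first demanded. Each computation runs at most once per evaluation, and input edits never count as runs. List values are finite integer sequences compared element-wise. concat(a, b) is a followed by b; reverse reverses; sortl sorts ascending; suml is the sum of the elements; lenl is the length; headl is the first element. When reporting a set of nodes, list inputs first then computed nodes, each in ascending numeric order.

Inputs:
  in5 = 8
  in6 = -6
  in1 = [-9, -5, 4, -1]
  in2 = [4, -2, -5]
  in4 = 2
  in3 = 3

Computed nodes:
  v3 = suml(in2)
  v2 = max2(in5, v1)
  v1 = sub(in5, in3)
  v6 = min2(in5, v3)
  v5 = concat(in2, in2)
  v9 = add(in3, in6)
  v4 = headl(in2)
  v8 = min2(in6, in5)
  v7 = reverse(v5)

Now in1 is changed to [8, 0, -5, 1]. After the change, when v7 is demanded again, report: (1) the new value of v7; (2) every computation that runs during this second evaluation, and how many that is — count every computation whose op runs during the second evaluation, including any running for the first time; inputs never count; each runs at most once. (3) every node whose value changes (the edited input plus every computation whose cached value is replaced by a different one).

New value of v7: [-5, -2, 4, -5, -2, 4].
Computations that run: none — 0 in total.
Values that change: in1.
Key observation: in1 is never demanded by the output, so the edit triggers no recomputation at all.

First evaluation (everything demanded from the output):
  v5 = concat([4, -2, -5], [4, -2, -5]) = [4, -2, -5, 4, -2, -5]
  v7 = reverse([4, -2, -5, 4, -2, -5]) = [-5, -2, 4, -5, -2, 4]

Propagation after the edit:
  in1 feeds no computation that the output demands — nothing is marked dirty and nothing runs.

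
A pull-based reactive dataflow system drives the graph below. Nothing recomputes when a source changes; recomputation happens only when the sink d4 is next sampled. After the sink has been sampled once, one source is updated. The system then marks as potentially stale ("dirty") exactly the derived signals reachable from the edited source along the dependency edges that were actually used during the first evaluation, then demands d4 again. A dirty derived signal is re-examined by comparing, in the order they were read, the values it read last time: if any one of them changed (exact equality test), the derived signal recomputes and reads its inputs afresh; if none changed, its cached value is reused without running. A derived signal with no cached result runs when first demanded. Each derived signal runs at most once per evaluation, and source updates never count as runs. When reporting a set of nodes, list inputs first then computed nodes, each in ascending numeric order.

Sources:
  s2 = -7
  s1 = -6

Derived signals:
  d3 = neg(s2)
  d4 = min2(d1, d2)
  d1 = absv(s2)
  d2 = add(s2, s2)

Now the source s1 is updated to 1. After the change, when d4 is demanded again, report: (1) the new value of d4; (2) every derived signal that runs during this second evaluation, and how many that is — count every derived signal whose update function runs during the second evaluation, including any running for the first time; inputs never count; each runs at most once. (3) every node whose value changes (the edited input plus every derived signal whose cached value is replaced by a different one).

First evaluation (everything demanded from the output):
  d1 = absv(-7) = 7
  d2 = add(-7, -7) = -14
  d4 = min2(7, -14) = -14

Propagation after the edit:
  s1 feeds no computation that the output demands — nothing is marked dirty and nothing runs.

Key observation: s1 is never demanded by the output, so the edit triggers no recomputation at all.

New value of d4: -14.
Derived signals that run: none — 0 in total.
Values that change: s1.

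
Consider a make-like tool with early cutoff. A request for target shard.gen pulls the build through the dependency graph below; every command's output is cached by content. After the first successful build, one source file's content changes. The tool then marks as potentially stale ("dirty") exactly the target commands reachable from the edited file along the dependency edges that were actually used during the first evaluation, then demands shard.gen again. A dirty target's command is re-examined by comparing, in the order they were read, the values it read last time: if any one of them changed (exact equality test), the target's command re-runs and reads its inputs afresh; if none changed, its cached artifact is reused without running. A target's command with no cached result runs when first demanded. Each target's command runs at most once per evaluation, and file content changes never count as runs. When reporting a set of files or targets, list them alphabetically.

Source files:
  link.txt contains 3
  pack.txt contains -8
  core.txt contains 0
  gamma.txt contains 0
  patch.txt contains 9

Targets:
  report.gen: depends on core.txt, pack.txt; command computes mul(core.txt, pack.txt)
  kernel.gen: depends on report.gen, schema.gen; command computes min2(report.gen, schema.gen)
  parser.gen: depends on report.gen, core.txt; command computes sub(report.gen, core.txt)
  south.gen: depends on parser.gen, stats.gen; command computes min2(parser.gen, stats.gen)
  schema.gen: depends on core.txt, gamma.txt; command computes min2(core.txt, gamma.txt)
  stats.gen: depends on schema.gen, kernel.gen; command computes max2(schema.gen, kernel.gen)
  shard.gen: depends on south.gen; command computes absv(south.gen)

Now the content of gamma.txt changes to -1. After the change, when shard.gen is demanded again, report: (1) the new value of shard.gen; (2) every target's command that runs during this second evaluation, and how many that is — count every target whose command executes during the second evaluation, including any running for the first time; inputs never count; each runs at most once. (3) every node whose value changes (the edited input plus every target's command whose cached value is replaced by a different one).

Demanding shard.gen again yields 1.
5 target commands run: kernel.gen, schema.gen, shard.gen, south.gen, stats.gen.
The nodes whose values change: gamma.txt, kernel.gen, schema.gen, shard.gen, south.gen, stats.gen.

First demand of the output computes:
  report.gen = mul(0, -8) = 0
  parser.gen = sub(0, 0) = 0
  schema.gen = min2(0, 0) = 0
  kernel.gen = min2(0, 0) = 0
  stats.gen = max2(0, 0) = 0
  south.gen = min2(0, 0) = 0
  shard.gen = absv(0) = 0

After the edit, cleaning proceeds:
  schema.gen: a read changed (gamma.txt 0->-1) — executes, giving -1.
  kernel.gen: a read changed (schema.gen 0->-1) — executes, giving -1.
  stats.gen: a read changed (schema.gen 0->-1; kernel.gen 0->-1) — executes, giving -1.
  south.gen: a read changed (stats.gen 0->-1) — executes, giving -1.
  shard.gen: a read changed (south.gen 0->-1) — executes, giving 1.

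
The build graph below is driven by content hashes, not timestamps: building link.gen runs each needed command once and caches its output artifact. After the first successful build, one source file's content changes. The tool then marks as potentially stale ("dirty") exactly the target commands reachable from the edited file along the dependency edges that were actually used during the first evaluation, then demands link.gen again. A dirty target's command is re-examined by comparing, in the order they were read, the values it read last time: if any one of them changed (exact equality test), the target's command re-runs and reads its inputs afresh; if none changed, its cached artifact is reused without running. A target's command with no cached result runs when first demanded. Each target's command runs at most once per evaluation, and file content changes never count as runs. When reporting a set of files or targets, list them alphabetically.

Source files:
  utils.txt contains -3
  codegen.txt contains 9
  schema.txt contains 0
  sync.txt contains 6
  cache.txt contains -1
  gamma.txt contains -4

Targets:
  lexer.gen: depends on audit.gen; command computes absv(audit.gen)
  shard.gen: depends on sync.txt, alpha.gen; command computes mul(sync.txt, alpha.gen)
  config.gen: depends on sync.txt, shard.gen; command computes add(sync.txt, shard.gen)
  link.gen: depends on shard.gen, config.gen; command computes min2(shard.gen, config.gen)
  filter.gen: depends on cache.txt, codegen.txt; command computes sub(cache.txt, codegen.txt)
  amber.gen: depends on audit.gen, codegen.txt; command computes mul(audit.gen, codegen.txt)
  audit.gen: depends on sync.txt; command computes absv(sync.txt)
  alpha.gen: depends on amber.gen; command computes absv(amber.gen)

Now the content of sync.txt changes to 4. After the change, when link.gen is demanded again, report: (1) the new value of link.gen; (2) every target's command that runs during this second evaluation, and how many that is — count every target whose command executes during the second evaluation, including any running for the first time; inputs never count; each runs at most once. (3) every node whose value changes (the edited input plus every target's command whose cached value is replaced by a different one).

Initial pass — values computed on the first demand:
  audit.gen = absv(6) = 6
  amber.gen = mul(6, 9) = 54
  alpha.gen = absv(54) = 54
  shard.gen = mul(6, 54) = 324
  config.gen = add(6, 324) = 330
  link.gen = min2(324, 330) = 324

Second demand — change propagation:
  audit.gen: re-runs because sync.txt 6->4; new result 4.
  amber.gen: re-runs because audit.gen 6->4; new result 36.
  alpha.gen: re-runs because amber.gen 54->36; new result 36.
  shard.gen: re-runs because sync.txt 6->4; alpha.gen 54->36; new result 144.
  config.gen: re-runs because sync.txt 6->4; shard.gen 324->144; new result 148.
  link.gen: re-runs because shard.gen 324->144; config.gen 330->148; new result 144.

link.gen now evaluates to 144.
Run set: alpha.gen, amber.gen, audit.gen, config.gen, link.gen, shard.gen (6 run).
Changed values: alpha.gen, amber.gen, audit.gen, config.gen, link.gen, shard.gen, sync.txt.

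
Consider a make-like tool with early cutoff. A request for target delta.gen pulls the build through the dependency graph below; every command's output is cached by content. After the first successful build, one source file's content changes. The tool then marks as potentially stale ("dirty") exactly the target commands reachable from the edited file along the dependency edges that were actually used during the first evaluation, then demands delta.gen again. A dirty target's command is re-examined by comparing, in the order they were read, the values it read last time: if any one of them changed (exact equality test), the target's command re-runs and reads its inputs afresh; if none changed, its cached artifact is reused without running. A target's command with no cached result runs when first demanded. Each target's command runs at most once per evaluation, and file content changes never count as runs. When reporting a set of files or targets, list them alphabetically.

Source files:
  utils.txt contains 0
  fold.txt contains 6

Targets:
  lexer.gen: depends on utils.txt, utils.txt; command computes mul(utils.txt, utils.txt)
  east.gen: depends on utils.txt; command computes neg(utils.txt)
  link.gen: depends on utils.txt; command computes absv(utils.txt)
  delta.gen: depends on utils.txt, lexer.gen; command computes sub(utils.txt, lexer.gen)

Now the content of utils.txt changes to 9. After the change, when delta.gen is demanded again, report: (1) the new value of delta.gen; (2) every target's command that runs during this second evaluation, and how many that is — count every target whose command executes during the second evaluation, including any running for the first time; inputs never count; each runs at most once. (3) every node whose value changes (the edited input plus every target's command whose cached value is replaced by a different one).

Demanding delta.gen again yields -72.
2 target commands run: delta.gen, lexer.gen.
The nodes whose values change: delta.gen, lexer.gen, utils.txt.

First demand of the output computes:
  lexer.gen = mul(0, 0) = 0
  delta.gen = sub(0, 0) = 0

After the edit, cleaning proceeds:
  lexer.gen: a read changed (utils.txt 0->9; utils.txt 0->9) — executes, giving 81.
  delta.gen: a read changed (utils.txt 0->9; lexer.gen 0->81) — executes, giving -72.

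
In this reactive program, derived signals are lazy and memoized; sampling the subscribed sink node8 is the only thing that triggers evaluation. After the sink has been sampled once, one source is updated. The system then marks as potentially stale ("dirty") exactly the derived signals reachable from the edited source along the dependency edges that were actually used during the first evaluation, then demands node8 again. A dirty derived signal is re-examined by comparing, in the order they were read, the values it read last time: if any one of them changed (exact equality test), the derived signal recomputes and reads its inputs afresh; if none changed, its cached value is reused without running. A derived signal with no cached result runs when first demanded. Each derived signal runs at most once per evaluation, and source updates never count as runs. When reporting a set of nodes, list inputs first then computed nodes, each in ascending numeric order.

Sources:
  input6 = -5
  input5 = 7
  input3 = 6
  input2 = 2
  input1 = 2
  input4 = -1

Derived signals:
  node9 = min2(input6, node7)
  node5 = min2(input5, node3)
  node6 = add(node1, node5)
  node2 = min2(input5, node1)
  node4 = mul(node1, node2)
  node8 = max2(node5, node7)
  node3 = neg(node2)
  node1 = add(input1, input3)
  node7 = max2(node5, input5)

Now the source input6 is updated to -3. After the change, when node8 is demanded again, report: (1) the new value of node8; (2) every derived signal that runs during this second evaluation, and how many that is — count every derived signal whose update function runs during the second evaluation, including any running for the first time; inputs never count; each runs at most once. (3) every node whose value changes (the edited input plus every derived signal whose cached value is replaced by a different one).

Demanding node8 again yields 7.
0 derived signals run: none.
The nodes whose values change: input6.
Note the shortcut — input6 feeds only undemanded nodes, so no recomputation happens.

First demand of the output computes:
  node1 = add(2, 6) = 8
  node2 = min2(7, 8) = 7
  node3 = neg(7) = -7
  node5 = min2(7, -7) = -7
  node7 = max2(-7, 7) = 7
  node8 = max2(-7, 7) = 7

After the edit, cleaning proceeds:
  input6 only reaches undemanded nodes; the second demand re-runs nothing.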